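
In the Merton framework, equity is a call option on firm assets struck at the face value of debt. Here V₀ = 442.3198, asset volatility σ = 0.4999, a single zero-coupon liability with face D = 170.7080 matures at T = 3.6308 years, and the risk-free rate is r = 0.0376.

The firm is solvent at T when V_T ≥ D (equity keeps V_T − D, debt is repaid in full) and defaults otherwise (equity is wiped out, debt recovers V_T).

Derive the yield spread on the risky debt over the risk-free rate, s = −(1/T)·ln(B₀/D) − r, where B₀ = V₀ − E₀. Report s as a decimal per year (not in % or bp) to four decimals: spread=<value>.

spread=0.0278

d₁ = [ln(V₀/D) + (r + σ²/2)T] / (σ√T)
   = [ln(442.3198/170.7080) + (0.0376 + 0.5·0.4999²)·3.6308] / (0.4999·√3.6308)
   = [0.952079 + 0.590187] / 0.952542 = 1.619104
d₂ = d₁ − σ√T = 1.619104 − 0.952542 = 0.666562
N(d₁) = 0.947288,  N(d₂) = 0.747474,  e^(−rT) = 0.872391
E₀ = V₀·N(d₁) − D·e^(−rT)·N(d₂)
   = 442.3198·0.947288 − 170.7080·0.872391·0.747474 = 307.687204
B₀ = V₀ − E₀ = 442.3198 − 307.687204 = 134.632596
spread = −(1/T)·ln(B₀/D) − r = −(1/3.6308)·ln(134.632596/170.7080) − 0.0376 = 0.02778640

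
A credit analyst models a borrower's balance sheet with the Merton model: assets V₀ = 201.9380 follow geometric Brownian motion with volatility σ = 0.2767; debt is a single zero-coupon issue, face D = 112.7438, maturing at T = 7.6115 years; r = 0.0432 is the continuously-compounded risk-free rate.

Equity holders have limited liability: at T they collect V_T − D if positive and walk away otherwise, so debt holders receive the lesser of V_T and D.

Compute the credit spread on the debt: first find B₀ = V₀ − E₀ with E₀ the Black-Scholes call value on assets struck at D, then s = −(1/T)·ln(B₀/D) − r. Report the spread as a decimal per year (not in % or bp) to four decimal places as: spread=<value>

d₁ = [ln(V₀/D) + (r + σ²/2)T] / (σ√T)
   = [ln(201.9380/112.7438) + (0.0432 + 0.5·0.2767²)·7.6115] / (0.2767·√7.6115)
   = [0.582843 + 0.620196] / 0.763386 = 1.575924
d₂ = d₁ − σ√T = 1.575924 − 0.763386 = 0.812538
N(d₁) = 0.942478,  N(d₂) = 0.791759,  e^(−rT) = 0.719775
E₀ = V₀·N(d₁) − D·e^(−rT)·N(d₂)
   = 201.9380·0.942478 − 112.7438·0.719775·0.791759 = 126.070871
B₀ = V₀ − E₀ = 201.9380 − 126.070871 = 75.867129
spread = −(1/T)·ln(B₀/D) − r = −(1/7.6115)·ln(75.867129/112.7438) − 0.0432 = 0.00884421

spread=0.0088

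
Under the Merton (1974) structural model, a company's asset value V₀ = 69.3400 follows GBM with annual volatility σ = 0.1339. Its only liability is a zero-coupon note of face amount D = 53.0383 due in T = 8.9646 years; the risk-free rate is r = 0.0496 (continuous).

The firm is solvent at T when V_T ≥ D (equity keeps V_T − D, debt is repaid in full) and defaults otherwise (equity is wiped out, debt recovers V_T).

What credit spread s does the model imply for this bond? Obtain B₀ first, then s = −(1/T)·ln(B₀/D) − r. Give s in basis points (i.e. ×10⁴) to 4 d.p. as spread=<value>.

d₁ = [ln(V₀/D) + (r + σ²/2)T] / (σ√T)
   = [ln(69.3400/53.0383) + (0.0496 + 0.5·0.1339²)·8.9646] / (0.1339·√8.9646)
   = [0.268008 + 0.525008] / 0.400909 = 1.978044
d₂ = d₁ − σ√T = 1.978044 − 0.400909 = 1.577134
N(d₁) = 0.976038,  N(d₂) = 0.942618,  e^(−rT) = 0.641052
E₀ = V₀·N(d₁) − D·e^(−rT)·N(d₂)
   = 69.3400·0.976038 − 53.0383·0.641052·0.942618 = 35.629173
B₀ = V₀ − E₀ = 69.3400 − 35.629173 = 33.710827
spread = −(1/T)·ln(B₀/D) − r = −(1/8.9646)·ln(33.710827/53.0383) − 0.0496 = 0.00095387
in basis points: 0.00095387 × 10⁴ = 9.5387 bp

spread=9.5387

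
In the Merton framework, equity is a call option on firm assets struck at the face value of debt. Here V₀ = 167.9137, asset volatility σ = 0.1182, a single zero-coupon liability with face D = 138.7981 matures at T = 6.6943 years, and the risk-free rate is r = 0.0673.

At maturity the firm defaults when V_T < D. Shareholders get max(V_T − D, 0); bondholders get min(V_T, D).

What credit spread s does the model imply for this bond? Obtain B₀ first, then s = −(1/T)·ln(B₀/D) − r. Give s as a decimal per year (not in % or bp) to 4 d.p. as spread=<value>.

d₁ = [ln(V₀/D) + (r + σ²/2)T] / (σ√T)
   = [ln(167.9137/138.7981) + (0.0673 + 0.5·0.1182²)·6.6943] / (0.1182·√6.6943)
   = [0.190430 + 0.497290] / 0.305823 = 2.248752
d₂ = d₁ − σ√T = 2.248752 − 0.305823 = 1.942929
N(d₁) = 0.987736,  N(d₂) = 0.973988,  e^(−rT) = 0.637293
E₀ = V₀·N(d₁) − D·e^(−rT)·N(d₂)
   = 167.9137·0.987736 − 138.7981·0.637293·0.973988 = 79.700305
B₀ = V₀ − E₀ = 167.9137 − 79.700305 = 88.213395
spread = −(1/T)·ln(B₀/D) − r = −(1/6.6943)·ln(88.213395/138.7981) − 0.0673 = 0.00040858

spread=0.0004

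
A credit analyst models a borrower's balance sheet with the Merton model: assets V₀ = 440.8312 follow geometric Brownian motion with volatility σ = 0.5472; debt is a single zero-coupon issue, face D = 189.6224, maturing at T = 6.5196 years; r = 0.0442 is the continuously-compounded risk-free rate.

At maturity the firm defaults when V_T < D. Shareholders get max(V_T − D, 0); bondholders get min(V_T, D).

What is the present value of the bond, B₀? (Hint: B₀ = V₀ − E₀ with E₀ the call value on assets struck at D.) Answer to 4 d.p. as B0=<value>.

B0=106.3415

d₁ = [ln(V₀/D) + (r + σ²/2)T] / (σ√T)
   = [ln(440.8312/189.6224) + (0.0442 + 0.5·0.5472²)·6.5196] / (0.5472·√6.5196)
   = [0.843627 + 1.264241] / 1.397194 = 1.508645
d₂ = d₁ − σ√T = 1.508645 − 1.397194 = 0.111451
N(d₁) = 0.934305,  N(d₂) = 0.544371,  e^(−rT) = 0.749637
E₀ = V₀·N(d₁) − D·e^(−rT)·N(d₂)
   = 440.8312·0.934305 − 189.6224·0.749637·0.544371 = 334.489702
B₀ = V₀ − E₀ = 440.8312 − 334.489702 = 106.341498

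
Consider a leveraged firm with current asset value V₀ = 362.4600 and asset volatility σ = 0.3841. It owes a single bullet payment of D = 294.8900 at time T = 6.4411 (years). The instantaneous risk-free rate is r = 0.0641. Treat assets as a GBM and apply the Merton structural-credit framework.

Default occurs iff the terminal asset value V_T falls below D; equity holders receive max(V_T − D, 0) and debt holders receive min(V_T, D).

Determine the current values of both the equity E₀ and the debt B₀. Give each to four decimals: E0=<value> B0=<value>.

E0=206.0148 B0=156.4452

d₁ = [ln(V₀/D) + (r + σ²/2)T] / (σ√T)
   = [ln(362.4600/294.8900) + (0.0641 + 0.5·0.3841²)·6.4411] / (0.3841·√6.4411)
   = [0.206312 + 0.888011] / 0.974820 = 1.122590
d₂ = d₁ − σ√T = 1.122590 − 0.974820 = 0.147770
N(d₁) = 0.869194,  N(d₂) = 0.558738,  e^(−rT) = 0.661745
E₀ = V₀·N(d₁) − D·e^(−rT)·N(d₂)
   = 362.4600·0.869194 − 294.8900·0.661745·0.558738 = 206.014834
B₀ = V₀ − E₀ = 362.4600 − 206.014834 = 156.445166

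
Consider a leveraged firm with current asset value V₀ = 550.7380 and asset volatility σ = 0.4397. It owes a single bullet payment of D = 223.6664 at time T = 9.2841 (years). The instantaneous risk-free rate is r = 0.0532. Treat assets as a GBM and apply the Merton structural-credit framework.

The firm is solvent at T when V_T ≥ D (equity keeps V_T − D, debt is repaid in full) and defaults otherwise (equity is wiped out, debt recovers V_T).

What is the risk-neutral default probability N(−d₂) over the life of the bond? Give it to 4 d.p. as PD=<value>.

d₁ = [ln(V₀/D) + (r + σ²/2)T] / (σ√T)
   = [ln(550.7380/223.6664) + (0.0532 + 0.5·0.4397²)·9.2841] / (0.4397·√9.2841)
   = [0.901104 + 1.391390] / 1.339758 = 1.711125
d₂ = d₁ − σ√T = 1.711125 − 1.339758 = 0.371367
risk-neutral PD = N(−d₂) = N(-0.371367) = 0.355182

PD=0.3552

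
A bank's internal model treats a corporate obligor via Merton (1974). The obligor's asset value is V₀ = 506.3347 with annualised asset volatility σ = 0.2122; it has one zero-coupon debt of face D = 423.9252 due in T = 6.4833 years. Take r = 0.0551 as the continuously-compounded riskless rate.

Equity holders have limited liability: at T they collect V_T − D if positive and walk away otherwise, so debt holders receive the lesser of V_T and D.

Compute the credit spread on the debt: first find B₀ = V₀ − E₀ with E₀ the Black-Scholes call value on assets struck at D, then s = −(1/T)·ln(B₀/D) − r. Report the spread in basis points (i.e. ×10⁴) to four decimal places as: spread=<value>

spread=93.1241

d₁ = [ln(V₀/D) + (r + σ²/2)T] / (σ√T)
   = [ln(506.3347/423.9252) + (0.0551 + 0.5·0.2122²)·6.4833] / (0.2122·√6.4833)
   = [0.177641 + 0.503198] / 0.540311 = 1.260087
d₂ = d₁ − σ√T = 1.260087 − 0.540311 = 0.719777
N(d₁) = 0.896181,  N(d₂) = 0.764169,  e^(−rT) = 0.699612
E₀ = V₀·N(d₁) − D·e^(−rT)·N(d₂)
   = 506.3347·0.896181 − 423.9252·0.699612·0.764169 = 227.128085
B₀ = V₀ − E₀ = 506.3347 − 227.128085 = 279.206615
spread = −(1/T)·ln(B₀/D) − r = −(1/6.4833)·ln(279.206615/423.9252) − 0.0551 = 0.00931241
in basis points: 0.00931241 × 10⁴ = 93.1241 bp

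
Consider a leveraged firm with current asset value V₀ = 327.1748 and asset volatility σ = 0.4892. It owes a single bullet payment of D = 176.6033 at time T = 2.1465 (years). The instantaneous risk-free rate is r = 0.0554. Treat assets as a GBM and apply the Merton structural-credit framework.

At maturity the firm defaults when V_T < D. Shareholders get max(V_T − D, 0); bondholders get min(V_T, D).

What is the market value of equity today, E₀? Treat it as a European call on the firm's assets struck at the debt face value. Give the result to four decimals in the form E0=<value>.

d₁ = [ln(V₀/D) + (r + σ²/2)T] / (σ√T)
   = [ln(327.1748/176.6033) + (0.0554 + 0.5·0.4892²)·2.1465] / (0.4892·√2.1465)
   = [0.616589 + 0.375763] / 0.716724 = 1.384566
d₂ = d₁ − σ√T = 1.384566 − 0.716724 = 0.667842
N(d₁) = 0.916907,  N(d₂) = 0.747883,  e^(−rT) = 0.887882
E₀ = V₀·N(d₁) − D·e^(−rT)·N(d₂)
   = 327.1748·0.916907 − 176.6033·0.887882·0.747883 = 182.718769

E0=182.7188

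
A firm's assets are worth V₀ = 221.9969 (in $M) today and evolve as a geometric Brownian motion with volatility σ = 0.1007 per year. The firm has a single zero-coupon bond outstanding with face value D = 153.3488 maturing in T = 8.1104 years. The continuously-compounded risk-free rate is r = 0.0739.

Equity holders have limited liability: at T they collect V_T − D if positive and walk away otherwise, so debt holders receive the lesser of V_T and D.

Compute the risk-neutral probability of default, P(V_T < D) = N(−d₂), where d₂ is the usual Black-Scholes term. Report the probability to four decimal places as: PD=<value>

d₁ = [ln(V₀/D) + (r + σ²/2)T] / (σ√T)
   = [ln(221.9969/153.3488) + (0.0739 + 0.5·0.1007²)·8.1104] / (0.1007·√8.1104)
   = [0.369948 + 0.640480] / 0.286781 = 3.523344
d₂ = d₁ − σ√T = 3.523344 − 0.286781 = 3.236563
risk-neutral PD = N(−d₂) = N(-3.236563) = 0.000605

PD=0.0006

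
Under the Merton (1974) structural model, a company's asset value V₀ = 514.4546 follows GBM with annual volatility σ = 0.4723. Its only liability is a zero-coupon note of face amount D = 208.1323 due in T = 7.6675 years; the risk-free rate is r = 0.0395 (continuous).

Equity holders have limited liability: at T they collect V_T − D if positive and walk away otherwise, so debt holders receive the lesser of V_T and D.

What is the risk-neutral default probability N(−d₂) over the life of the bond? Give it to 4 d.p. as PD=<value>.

d₁ = [ln(V₀/D) + (r + σ²/2)T] / (σ√T)
   = [ln(514.4546/208.1323) + (0.0395 + 0.5·0.4723²)·7.6675] / (0.4723·√7.6675)
   = [0.904933 + 1.158050] / 1.307811 = 1.577433
d₂ = d₁ − σ√T = 1.577433 − 1.307811 = 0.269623
risk-neutral PD = N(−d₂) = N(-0.269623) = 0.393725

PD=0.3937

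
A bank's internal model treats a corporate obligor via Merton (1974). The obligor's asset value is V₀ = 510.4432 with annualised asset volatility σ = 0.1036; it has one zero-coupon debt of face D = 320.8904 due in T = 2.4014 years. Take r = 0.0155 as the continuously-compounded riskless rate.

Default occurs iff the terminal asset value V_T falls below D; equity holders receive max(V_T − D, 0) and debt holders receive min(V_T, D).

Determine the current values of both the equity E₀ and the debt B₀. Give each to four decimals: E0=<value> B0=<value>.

d₁ = [ln(V₀/D) + (r + σ²/2)T] / (σ√T)
   = [ln(510.4432/320.8904) + (0.0155 + 0.5·0.1036²)·2.4014] / (0.1036·√2.4014)
   = [0.464180 + 0.050109] / 0.160543 = 3.203427
d₂ = d₁ − σ√T = 3.203427 − 0.160543 = 3.042884
N(d₁) = 0.999321,  N(d₂) = 0.998828,  e^(−rT) = 0.963463
E₀ = V₀·N(d₁) − D·e^(−rT)·N(d₂)
   = 510.4432·0.999321 − 320.8904·0.963463·0.998828 = 201.292955
B₀ = V₀ − E₀ = 510.4432 − 201.292955 = 309.150245

E0=201.2930 B0=309.1502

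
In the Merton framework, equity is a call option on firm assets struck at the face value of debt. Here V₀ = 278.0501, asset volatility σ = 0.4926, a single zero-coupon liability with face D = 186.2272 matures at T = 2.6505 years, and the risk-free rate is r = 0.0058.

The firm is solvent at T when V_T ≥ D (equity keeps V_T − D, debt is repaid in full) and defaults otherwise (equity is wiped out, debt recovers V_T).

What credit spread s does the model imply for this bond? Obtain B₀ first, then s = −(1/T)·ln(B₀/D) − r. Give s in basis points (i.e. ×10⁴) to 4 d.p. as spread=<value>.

d₁ = [ln(V₀/D) + (r + σ²/2)T] / (σ√T)
   = [ln(278.0501/186.2272) + (0.0058 + 0.5·0.4926²)·2.6505] / (0.4926·√2.6505)
   = [0.400834 + 0.336951] / 0.801970 = 0.919965
d₂ = d₁ − σ√T = 0.919965 − 0.801970 = 0.117995
N(d₁) = 0.821205,  N(d₂) = 0.546964,  e^(−rT) = 0.984745
E₀ = V₀·N(d₁) − D·e^(−rT)·N(d₂)
   = 278.0501·0.821205 − 186.2272·0.984745·0.546964 = 128.030305
B₀ = V₀ − E₀ = 278.0501 − 128.030305 = 150.019795
spread = −(1/T)·ln(B₀/D) − r = −(1/2.6505)·ln(150.019795/186.2272) − 0.0058 = 0.07576958
in basis points: 0.07576958 × 10⁴ = 757.6958 bp

spread=757.6958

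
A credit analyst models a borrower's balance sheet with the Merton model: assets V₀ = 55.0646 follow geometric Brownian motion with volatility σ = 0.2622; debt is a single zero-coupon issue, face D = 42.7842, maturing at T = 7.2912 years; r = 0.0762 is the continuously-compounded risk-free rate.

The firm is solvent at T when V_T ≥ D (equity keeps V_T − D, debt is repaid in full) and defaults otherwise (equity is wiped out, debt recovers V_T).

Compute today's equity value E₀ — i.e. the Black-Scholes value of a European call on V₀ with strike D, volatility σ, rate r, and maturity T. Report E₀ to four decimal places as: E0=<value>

E0=32.0966

d₁ = [ln(V₀/D) + (r + σ²/2)T] / (σ√T)
   = [ln(55.0646/42.7842) + (0.0762 + 0.5·0.2622²)·7.2912] / (0.2622·√7.2912)
   = [0.252338 + 0.806220] / 0.707998 = 1.495143
d₂ = d₁ − σ√T = 1.495143 − 0.707998 = 0.787144
N(d₁) = 0.932561,  N(d₂) = 0.784401,  e^(−rT) = 0.573734
E₀ = V₀·N(d₁) − D·e^(−rT)·N(d₂)
   = 55.0646·0.932561 − 42.7842·0.573734·0.784401 = 32.096617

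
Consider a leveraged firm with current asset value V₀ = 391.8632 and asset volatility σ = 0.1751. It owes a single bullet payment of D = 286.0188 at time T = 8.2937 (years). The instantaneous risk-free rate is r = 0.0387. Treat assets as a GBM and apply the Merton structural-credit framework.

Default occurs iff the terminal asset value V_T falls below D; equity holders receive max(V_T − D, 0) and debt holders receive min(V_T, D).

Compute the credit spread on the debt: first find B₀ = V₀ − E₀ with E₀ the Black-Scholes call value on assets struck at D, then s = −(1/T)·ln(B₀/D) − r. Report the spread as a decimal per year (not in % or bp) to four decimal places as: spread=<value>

d₁ = [ln(V₀/D) + (r + σ²/2)T] / (σ√T)
   = [ln(391.8632/286.0188) + (0.0387 + 0.5·0.1751²)·8.2937] / (0.1751·√8.2937)
   = [0.314855 + 0.448109] / 0.504267 = 1.513017
d₂ = d₁ − σ√T = 1.513017 − 0.504267 = 1.008750
N(d₁) = 0.934862,  N(d₂) = 0.843453,  e^(−rT) = 0.725448
E₀ = V₀·N(d₁) − D·e^(−rT)·N(d₂)
   = 391.8632·0.934862 − 286.0188·0.725448·0.843453 = 191.328687
B₀ = V₀ − E₀ = 391.8632 − 191.328687 = 200.534513
spread = −(1/T)·ln(B₀/D) − r = −(1/8.2937)·ln(200.534513/286.0188) − 0.0387 = 0.00411216

spread=0.0041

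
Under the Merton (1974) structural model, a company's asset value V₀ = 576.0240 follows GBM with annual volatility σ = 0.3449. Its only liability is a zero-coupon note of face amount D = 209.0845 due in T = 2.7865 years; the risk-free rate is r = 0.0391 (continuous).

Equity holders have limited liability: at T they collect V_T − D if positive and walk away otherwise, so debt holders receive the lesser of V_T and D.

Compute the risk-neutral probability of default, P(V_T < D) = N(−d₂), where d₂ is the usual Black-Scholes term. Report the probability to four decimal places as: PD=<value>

d₁ = [ln(V₀/D) + (r + σ²/2)T] / (σ√T)
   = [ln(576.0240/209.0845) + (0.0391 + 0.5·0.3449²)·2.7865] / (0.3449·√2.7865)
   = [1.013411 + 0.274688] / 0.575735 = 2.237311
d₂ = d₁ − σ√T = 2.237311 − 0.575735 = 1.661576
risk-neutral PD = N(−d₂) = N(-1.661576) = 0.048299

PD=0.0483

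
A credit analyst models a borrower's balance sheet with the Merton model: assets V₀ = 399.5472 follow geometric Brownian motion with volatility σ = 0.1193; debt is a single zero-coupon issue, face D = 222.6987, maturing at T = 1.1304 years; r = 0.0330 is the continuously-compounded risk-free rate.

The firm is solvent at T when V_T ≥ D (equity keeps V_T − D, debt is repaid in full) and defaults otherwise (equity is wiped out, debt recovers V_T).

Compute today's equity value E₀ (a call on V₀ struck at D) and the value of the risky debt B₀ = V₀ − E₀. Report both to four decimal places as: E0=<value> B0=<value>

d₁ = [ln(V₀/D) + (r + σ²/2)T] / (σ√T)
   = [ln(399.5472/222.6987) + (0.0330 + 0.5·0.1193²)·1.1304] / (0.1193·√1.1304)
   = [0.584512 + 0.045347] / 0.126840 = 4.965777
d₂ = d₁ − σ√T = 4.965777 − 0.126840 = 4.838937
N(d₁) = 1.000000,  N(d₂) = 0.999999,  e^(−rT) = 0.963384
E₀ = V₀·N(d₁) − D·e^(−rT)·N(d₂)
   = 399.5472·1.000000 − 222.6987·0.963384·0.999999 = 185.002840
B₀ = V₀ − E₀ = 399.5472 − 185.002840 = 214.544360

E0=185.0028 B0=214.5444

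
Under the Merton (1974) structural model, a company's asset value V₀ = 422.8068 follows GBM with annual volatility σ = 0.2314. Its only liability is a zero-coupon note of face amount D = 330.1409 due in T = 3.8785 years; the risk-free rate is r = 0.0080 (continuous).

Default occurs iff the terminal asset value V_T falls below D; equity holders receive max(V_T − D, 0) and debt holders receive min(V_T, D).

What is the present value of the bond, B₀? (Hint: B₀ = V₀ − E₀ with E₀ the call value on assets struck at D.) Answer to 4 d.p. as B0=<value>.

d₁ = [ln(V₀/D) + (r + σ²/2)T] / (σ√T)
   = [ln(422.8068/330.1409) + (0.0080 + 0.5·0.2314²)·3.8785] / (0.2314·√3.8785)
   = [0.247396 + 0.134867] / 0.455717 = 0.838816
d₂ = d₁ − σ√T = 0.838816 − 0.455717 = 0.383099
N(d₁) = 0.799214,  N(d₂) = 0.649177,  e^(−rT) = 0.969448
E₀ = V₀·N(d₁) − D·e^(−rT)·N(d₂)
   = 422.8068·0.799214 − 330.1409·0.969448·0.649177 = 130.140984
B₀ = V₀ − E₀ = 422.8068 − 130.140984 = 292.665816

B0=292.6658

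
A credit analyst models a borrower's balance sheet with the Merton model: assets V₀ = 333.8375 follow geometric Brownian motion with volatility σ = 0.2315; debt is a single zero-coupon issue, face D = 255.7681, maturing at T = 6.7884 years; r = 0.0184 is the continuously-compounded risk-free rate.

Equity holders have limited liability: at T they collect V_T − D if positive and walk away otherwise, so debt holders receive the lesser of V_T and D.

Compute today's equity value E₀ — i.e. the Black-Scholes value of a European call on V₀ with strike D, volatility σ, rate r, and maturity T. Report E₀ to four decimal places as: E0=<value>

E0=133.2452

d₁ = [ln(V₀/D) + (r + σ²/2)T] / (σ√T)
   = [ln(333.8375/255.7681) + (0.0184 + 0.5·0.2315²)·6.7884] / (0.2315·√6.7884)
   = [0.266383 + 0.306809] / 0.603163 = 0.950311
d₂ = d₁ − σ√T = 0.950311 − 0.603163 = 0.347148
N(d₁) = 0.829023,  N(d₂) = 0.635760,  e^(−rT) = 0.882579
E₀ = V₀·N(d₁) − D·e^(−rT)·N(d₂)
   = 333.8375·0.829023 − 255.7681·0.882579·0.635760 = 133.245245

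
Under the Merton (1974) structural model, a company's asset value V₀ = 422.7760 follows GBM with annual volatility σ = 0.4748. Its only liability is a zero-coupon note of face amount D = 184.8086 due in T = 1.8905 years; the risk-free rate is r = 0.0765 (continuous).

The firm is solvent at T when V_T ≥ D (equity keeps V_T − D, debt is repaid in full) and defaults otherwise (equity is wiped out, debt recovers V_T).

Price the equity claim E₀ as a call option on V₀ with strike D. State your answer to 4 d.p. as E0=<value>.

E0=267.7596

d₁ = [ln(V₀/D) + (r + σ²/2)T] / (σ√T)
   = [ln(422.7760/184.8086) + (0.0765 + 0.5·0.4748²)·1.8905] / (0.4748·√1.8905)
   = [0.827522 + 0.357716] / 0.652828 = 1.815542
d₂ = d₁ − σ√T = 1.815542 − 0.652828 = 1.162714
N(d₁) = 0.965280,  N(d₂) = 0.877527,  e^(−rT) = 0.865348
E₀ = V₀·N(d₁) − D·e^(−rT)·N(d₂)
   = 422.7760·0.965280 − 184.8086·0.865348·0.877527 = 267.759605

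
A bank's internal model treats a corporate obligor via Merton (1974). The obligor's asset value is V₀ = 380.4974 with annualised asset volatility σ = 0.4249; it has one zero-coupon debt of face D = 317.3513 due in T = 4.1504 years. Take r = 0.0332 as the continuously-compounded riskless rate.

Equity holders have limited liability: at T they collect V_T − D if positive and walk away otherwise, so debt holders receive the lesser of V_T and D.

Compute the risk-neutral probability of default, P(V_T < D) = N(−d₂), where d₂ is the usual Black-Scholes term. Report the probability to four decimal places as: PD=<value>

PD=0.5255

d₁ = [ln(V₀/D) + (r + σ²/2)T] / (σ√T)
   = [ln(380.4974/317.3513) + (0.0332 + 0.5·0.4249²)·4.1504] / (0.4249·√4.1504)
   = [0.181470 + 0.512450] / 0.865629 = 0.801637
d₂ = d₁ − σ√T = 0.801637 − 0.865629 = -0.063992
risk-neutral PD = N(−d₂) = N(0.063992) = 0.525512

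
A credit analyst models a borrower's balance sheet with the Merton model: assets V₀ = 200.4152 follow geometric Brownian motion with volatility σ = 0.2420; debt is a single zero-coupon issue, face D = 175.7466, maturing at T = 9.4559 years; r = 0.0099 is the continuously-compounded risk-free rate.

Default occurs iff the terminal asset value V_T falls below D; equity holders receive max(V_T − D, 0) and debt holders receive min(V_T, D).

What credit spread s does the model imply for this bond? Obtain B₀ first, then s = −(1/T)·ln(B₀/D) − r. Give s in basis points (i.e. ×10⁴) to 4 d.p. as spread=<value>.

d₁ = [ln(V₀/D) + (r + σ²/2)T] / (σ√T)
   = [ln(200.4152/175.7466) + (0.0099 + 0.5·0.2420²)·9.4559] / (0.2420·√9.4559)
   = [0.131348 + 0.370501] / 0.744161 = 0.674383
d₂ = d₁ − σ√T = 0.674383 − 0.744161 = -0.069778
N(d₁) = 0.749966,  N(d₂) = 0.472185,  e^(−rT) = 0.910635
E₀ = V₀·N(d₁) − D·e^(−rT)·N(d₂)
   = 200.4152·0.749966 − 175.7466·0.910635·0.472185 = 74.735621
B₀ = V₀ − E₀ = 200.4152 − 74.735621 = 125.679579
spread = −(1/T)·ln(B₀/D) − r = −(1/9.4559)·ln(125.679579/175.7466) − 0.0099 = 0.02556014
in basis points: 0.02556014 × 10⁴ = 255.6014 bp

spread=255.6014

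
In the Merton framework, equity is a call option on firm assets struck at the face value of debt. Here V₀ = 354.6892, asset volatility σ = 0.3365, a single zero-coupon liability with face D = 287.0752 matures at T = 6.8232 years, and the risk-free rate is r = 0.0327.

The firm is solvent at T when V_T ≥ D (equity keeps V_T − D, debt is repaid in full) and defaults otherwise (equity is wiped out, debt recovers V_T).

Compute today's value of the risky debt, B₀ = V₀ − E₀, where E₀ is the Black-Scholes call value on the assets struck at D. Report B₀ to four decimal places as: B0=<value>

B0=181.9960

d₁ = [ln(V₀/D) + (r + σ²/2)T] / (σ√T)
   = [ln(354.6892/287.0752) + (0.0327 + 0.5·0.3365²)·6.8232] / (0.3365·√6.8232)
   = [0.211498 + 0.609422] / 0.878980 = 0.933945
d₂ = d₁ − σ√T = 0.933945 − 0.878980 = 0.054965
N(d₁) = 0.824834,  N(d₂) = 0.521917,  e^(−rT) = 0.800020
E₀ = V₀·N(d₁) − D·e^(−rT)·N(d₂)
   = 354.6892·0.824834 − 287.0752·0.800020·0.521917 = 172.693200
B₀ = V₀ − E₀ = 354.6892 − 172.693200 = 181.996000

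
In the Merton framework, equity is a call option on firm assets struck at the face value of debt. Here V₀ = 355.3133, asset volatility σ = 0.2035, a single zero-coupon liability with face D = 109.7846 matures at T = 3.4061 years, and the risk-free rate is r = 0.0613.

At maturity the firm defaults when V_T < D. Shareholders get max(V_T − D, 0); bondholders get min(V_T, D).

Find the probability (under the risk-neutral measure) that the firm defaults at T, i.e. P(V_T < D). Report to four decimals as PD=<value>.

PD=0.0002

d₁ = [ln(V₀/D) + (r + σ²/2)T] / (σ√T)
   = [ln(355.3133/109.7846) + (0.0613 + 0.5·0.2035²)·3.4061] / (0.2035·√3.4061)
   = [1.174480 + 0.279321] / 0.375572 = 3.870898
d₂ = d₁ − σ√T = 3.870898 − 0.375572 = 3.495326
risk-neutral PD = N(−d₂) = N(-3.495326) = 0.000237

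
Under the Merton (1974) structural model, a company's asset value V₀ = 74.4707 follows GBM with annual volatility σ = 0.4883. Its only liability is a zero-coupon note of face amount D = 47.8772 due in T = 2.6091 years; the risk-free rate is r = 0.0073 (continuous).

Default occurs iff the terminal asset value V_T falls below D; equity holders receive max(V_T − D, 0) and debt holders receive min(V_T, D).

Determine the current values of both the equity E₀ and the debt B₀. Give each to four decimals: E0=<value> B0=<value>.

d₁ = [ln(V₀/D) + (r + σ²/2)T] / (σ√T)
   = [ln(74.4707/47.8772) + (0.0073 + 0.5·0.4883²)·2.6091] / (0.4883·√2.6091)
   = [0.441766 + 0.330099] / 0.788737 = 0.978610
d₂ = d₁ − σ√T = 0.978610 − 0.788737 = 0.189873
N(d₁) = 0.836114,  N(d₂) = 0.575296,  e^(−rT) = 0.981134
E₀ = V₀·N(d₁) − D·e^(−rT)·N(d₂)
   = 74.4707·0.836114 − 47.8772·0.981134·0.575296 = 35.242060
B₀ = V₀ − E₀ = 74.4707 − 35.242060 = 39.228640

E0=35.2421 B0=39.2286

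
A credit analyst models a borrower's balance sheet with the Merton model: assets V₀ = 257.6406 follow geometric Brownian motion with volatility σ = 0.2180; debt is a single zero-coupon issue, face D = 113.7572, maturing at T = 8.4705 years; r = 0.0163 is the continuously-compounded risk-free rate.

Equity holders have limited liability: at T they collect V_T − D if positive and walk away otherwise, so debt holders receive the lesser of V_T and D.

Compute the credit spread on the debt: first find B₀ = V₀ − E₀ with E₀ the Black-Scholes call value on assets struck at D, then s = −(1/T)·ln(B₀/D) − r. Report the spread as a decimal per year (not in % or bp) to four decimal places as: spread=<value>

spread=0.0034

d₁ = [ln(V₀/D) + (r + σ²/2)T] / (σ√T)
   = [ln(257.6406/113.7572) + (0.0163 + 0.5·0.2180²)·8.4705] / (0.2180·√8.4705)
   = [0.817499 + 0.339345] / 0.634470 = 1.823324
d₂ = d₁ − σ√T = 1.823324 − 0.634470 = 1.188854
N(d₁) = 0.965873,  N(d₂) = 0.882752,  e^(−rT) = 0.871038
E₀ = V₀·N(d₁) − D·e^(−rT)·N(d₂)
   = 257.6406·0.965873 − 113.7572·0.871038·0.882752 = 161.378954
B₀ = V₀ − E₀ = 257.6406 − 161.378954 = 96.261646
spread = −(1/T)·ln(B₀/D) − r = −(1/8.4705)·ln(96.261646/113.7572) − 0.0163 = 0.00341506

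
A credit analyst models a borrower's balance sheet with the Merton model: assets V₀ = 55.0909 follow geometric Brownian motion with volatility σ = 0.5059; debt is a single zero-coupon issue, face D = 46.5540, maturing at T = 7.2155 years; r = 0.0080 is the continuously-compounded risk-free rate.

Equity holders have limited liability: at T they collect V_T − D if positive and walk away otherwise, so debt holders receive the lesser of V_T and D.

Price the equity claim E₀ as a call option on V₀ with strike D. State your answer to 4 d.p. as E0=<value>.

E0=30.7816

d₁ = [ln(V₀/D) + (r + σ²/2)T] / (σ√T)
   = [ln(55.0909/46.5540) + (0.0080 + 0.5·0.5059²)·7.2155] / (0.5059·√7.2155)
   = [0.168372 + 0.981073] / 1.358933 = 0.845844
d₂ = d₁ − σ√T = 0.845844 − 1.358933 = -0.513089
N(d₁) = 0.801180,  N(d₂) = 0.303945,  e^(−rT) = 0.943910
E₀ = V₀·N(d₁) − D·e^(−rT)·N(d₂)
   = 55.0909·0.801180 − 46.5540·0.943910·0.303945 = 30.781551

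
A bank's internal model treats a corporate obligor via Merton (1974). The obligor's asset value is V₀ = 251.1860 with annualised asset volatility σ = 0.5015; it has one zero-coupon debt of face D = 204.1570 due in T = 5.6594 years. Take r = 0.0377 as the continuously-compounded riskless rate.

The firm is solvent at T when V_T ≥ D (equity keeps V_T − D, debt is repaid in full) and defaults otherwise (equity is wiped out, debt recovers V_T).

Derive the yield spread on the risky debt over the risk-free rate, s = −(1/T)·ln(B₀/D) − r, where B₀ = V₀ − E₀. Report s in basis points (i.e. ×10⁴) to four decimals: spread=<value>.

spread=722.1986

d₁ = [ln(V₀/D) + (r + σ²/2)T] / (σ√T)
   = [ln(251.1860/204.1570) + (0.0377 + 0.5·0.5015²)·5.6594] / (0.5015·√5.6594)
   = [0.207304 + 0.925035] / 1.193043 = 0.949119
d₂ = d₁ − σ√T = 0.949119 − 1.193043 = -0.243924
N(d₁) = 0.828720,  N(d₂) = 0.403645,  e^(−rT) = 0.807866
E₀ = V₀·N(d₁) − D·e^(−rT)·N(d₂)
   = 251.1860·0.828720 − 204.1570·0.807866·0.403645 = 141.589128
B₀ = V₀ − E₀ = 251.1860 − 141.589128 = 109.596872
spread = −(1/T)·ln(B₀/D) − r = −(1/5.6594)·ln(109.596872/204.1570) − 0.0377 = 0.07221986
in basis points: 0.07221986 × 10⁴ = 722.1986 bp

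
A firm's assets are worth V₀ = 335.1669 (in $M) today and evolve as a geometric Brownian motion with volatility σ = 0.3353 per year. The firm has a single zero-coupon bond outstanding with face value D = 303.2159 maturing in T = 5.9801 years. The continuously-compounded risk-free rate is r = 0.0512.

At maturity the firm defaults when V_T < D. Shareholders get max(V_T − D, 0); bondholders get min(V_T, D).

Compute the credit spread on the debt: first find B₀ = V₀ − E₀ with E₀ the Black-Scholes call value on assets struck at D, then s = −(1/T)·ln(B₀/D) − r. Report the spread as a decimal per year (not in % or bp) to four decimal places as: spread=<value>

d₁ = [ln(V₀/D) + (r + σ²/2)T] / (σ√T)
   = [ln(335.1669/303.2159) + (0.0512 + 0.5·0.3353²)·5.9801] / (0.3353·√5.9801)
   = [0.100184 + 0.642341] / 0.819951 = 0.905572
d₂ = d₁ − σ√T = 0.905572 − 0.819951 = 0.085621
N(d₁) = 0.817419,  N(d₂) = 0.534116,  e^(−rT) = 0.736253
E₀ = V₀·N(d₁) − D·e^(−rT)·N(d₂)
   = 335.1669·0.817419 − 303.2159·0.736253·0.534116 = 154.733637
B₀ = V₀ − E₀ = 335.1669 − 154.733637 = 180.433263
spread = −(1/T)·ln(B₀/D) − r = −(1/5.9801)·ln(180.433263/303.2159) − 0.0512 = 0.03560191

spread=0.0356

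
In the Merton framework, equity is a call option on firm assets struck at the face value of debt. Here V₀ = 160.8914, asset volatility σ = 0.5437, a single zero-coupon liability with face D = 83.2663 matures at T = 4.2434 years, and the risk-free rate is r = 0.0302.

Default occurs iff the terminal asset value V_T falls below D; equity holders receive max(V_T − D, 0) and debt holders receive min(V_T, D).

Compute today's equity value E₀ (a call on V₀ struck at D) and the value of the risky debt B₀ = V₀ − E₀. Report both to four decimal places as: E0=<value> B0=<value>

d₁ = [ln(V₀/D) + (r + σ²/2)T] / (σ√T)
   = [ln(160.8914/83.2663) + (0.0302 + 0.5·0.5437²)·4.2434] / (0.5437·√4.2434)
   = [0.658686 + 0.755346] / 1.119996 = 1.262533
d₂ = d₁ − σ√T = 1.262533 − 1.119996 = 0.142537
N(d₁) = 0.896621,  N(d₂) = 0.556672,  e^(−rT) = 0.879721
E₀ = V₀·N(d₁) − D·e^(−rT)·N(d₂)
   = 160.8914·0.896621 − 83.2663·0.879721·0.556672 = 103.481832
B₀ = V₀ − E₀ = 160.8914 − 103.481832 = 57.409568

E0=103.4818 B0=57.4096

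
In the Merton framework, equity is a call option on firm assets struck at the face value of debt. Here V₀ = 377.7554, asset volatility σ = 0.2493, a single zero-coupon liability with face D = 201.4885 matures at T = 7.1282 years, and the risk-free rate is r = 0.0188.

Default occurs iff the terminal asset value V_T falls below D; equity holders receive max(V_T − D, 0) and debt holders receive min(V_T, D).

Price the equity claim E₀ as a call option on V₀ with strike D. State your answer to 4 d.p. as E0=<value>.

d₁ = [ln(V₀/D) + (r + σ²/2)T] / (σ√T)
   = [ln(377.7554/201.4885) + (0.0188 + 0.5·0.2493²)·7.1282] / (0.2493·√7.1282)
   = [0.628515 + 0.355521] / 0.665598 = 1.478422
d₂ = d₁ − σ√T = 1.478422 − 0.665598 = 0.812824
N(d₁) = 0.930353,  N(d₂) = 0.791840,  e^(−rT) = 0.874581
E₀ = V₀·N(d₁) − D·e^(−rT)·N(d₂)
   = 377.7554·0.930353 − 201.4885·0.874581·0.791840 = 211.909132

E0=211.9091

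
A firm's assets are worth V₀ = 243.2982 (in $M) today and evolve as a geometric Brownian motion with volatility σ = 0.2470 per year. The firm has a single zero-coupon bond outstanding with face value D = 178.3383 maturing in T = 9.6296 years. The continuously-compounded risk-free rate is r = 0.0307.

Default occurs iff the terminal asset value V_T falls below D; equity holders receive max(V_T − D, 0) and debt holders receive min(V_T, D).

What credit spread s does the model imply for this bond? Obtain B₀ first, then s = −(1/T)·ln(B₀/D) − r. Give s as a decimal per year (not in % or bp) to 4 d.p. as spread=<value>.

spread=0.0134

d₁ = [ln(V₀/D) + (r + σ²/2)T] / (σ√T)
   = [ln(243.2982/178.3383) + (0.0307 + 0.5·0.2470²)·9.6296] / (0.2470·√9.6296)
   = [0.310606 + 0.589375] / 0.766480 = 1.174173
d₂ = d₁ − σ√T = 1.174173 − 0.766480 = 0.407692
N(d₁) = 0.879837,  N(d₂) = 0.658250,  e^(−rT) = 0.744064
E₀ = V₀·N(d₁) − D·e^(−rT)·N(d₂)
   = 243.2982·0.879837 − 178.3383·0.744064·0.658250 = 126.716238
B₀ = V₀ − E₀ = 243.2982 − 126.716238 = 116.581962
spread = −(1/T)·ln(B₀/D) − r = −(1/9.6296)·ln(116.581962/178.3383) − 0.0307 = 0.01344386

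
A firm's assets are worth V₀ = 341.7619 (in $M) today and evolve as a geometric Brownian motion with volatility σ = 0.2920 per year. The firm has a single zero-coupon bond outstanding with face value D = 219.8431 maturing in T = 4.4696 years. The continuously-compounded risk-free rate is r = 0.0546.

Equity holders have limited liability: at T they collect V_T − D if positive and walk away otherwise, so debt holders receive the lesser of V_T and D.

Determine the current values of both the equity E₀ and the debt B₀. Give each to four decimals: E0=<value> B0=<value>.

d₁ = [ln(V₀/D) + (r + σ²/2)T] / (σ√T)
   = [ln(341.7619/219.8431) + (0.0546 + 0.5·0.2920²)·4.4696] / (0.2920·√4.4696)
   = [0.441200 + 0.434588] / 0.617330 = 1.418672
d₂ = d₁ − σ√T = 1.418672 − 0.617330 = 0.801342
N(d₁) = 0.922003,  N(d₂) = 0.788533,  e^(−rT) = 0.783456
E₀ = V₀·N(d₁) − D·e^(−rT)·N(d₂)
   = 341.7619·0.922003 − 219.8431·0.783456·0.788533 = 179.290442
B₀ = V₀ − E₀ = 341.7619 − 179.290442 = 162.471458

E0=179.2904 B0=162.4715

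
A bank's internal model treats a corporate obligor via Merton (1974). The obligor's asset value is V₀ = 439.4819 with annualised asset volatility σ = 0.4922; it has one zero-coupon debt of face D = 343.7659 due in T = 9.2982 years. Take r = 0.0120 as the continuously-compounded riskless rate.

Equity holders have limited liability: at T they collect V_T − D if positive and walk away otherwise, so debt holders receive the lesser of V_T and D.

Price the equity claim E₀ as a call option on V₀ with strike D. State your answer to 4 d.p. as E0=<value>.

d₁ = [ln(V₀/D) + (r + σ²/2)T] / (σ√T)
   = [ln(439.4819/343.7659) + (0.0120 + 0.5·0.4922²)·9.2982] / (0.4922·√9.2982)
   = [0.245636 + 1.237873] / 1.500863 = 0.988437
d₂ = d₁ − σ√T = 0.988437 − 1.500863 = -0.512426
N(d₁) = 0.838531,  N(d₂) = 0.304177,  e^(−rT) = 0.894421
E₀ = V₀·N(d₁) − D·e^(−rT)·N(d₂)
   = 439.4819·0.838531 − 343.7659·0.894421·0.304177 = 274.993450

E0=274.9935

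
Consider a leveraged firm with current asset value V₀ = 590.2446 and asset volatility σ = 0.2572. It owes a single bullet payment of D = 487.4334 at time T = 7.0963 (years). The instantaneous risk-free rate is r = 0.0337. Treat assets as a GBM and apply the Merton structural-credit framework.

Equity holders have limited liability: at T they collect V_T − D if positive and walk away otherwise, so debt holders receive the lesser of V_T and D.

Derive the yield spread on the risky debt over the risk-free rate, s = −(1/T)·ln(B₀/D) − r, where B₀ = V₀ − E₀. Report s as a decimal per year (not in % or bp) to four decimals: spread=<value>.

spread=0.0200

d₁ = [ln(V₀/D) + (r + σ²/2)T] / (σ√T)
   = [ln(590.2446/487.4334) + (0.0337 + 0.5·0.2572²)·7.0963] / (0.2572·√7.0963)
   = [0.191383 + 0.473862] / 0.685152 = 0.970946
d₂ = d₁ − σ√T = 0.970946 − 0.685152 = 0.285794
N(d₁) = 0.834212,  N(d₂) = 0.612482,  e^(−rT) = 0.787300
E₀ = V₀·N(d₁) − D·e^(−rT)·N(d₂)
   = 590.2446·0.834212 − 487.4334·0.787300·0.612482 = 257.345382
B₀ = V₀ − E₀ = 590.2446 − 257.345382 = 332.899218
spread = −(1/T)·ln(B₀/D) − r = −(1/7.0963)·ln(332.899218/487.4334) − 0.0337 = 0.02003418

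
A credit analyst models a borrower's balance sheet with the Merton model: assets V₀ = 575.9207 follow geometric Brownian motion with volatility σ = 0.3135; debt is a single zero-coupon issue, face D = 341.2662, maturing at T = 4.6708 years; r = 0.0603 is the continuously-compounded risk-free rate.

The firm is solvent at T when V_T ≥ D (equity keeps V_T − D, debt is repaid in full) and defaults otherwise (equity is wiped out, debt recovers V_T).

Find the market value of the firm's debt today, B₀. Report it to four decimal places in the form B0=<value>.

B0=243.0643

d₁ = [ln(V₀/D) + (r + σ²/2)T] / (σ√T)
   = [ln(575.9207/341.2662) + (0.0603 + 0.5·0.3135²)·4.6708] / (0.3135·√4.6708)
   = [0.523307 + 0.511178] / 0.677537 = 1.526831
d₂ = d₁ − σ√T = 1.526831 − 0.677537 = 0.849294
N(d₁) = 0.936598,  N(d₂) = 0.802141,  e^(−rT) = 0.754538
E₀ = V₀·N(d₁) − D·e^(−rT)·N(d₂)
   = 575.9207·0.936598 − 341.2662·0.754538·0.802141 = 332.856395
B₀ = V₀ − E₀ = 575.9207 − 332.856395 = 243.064305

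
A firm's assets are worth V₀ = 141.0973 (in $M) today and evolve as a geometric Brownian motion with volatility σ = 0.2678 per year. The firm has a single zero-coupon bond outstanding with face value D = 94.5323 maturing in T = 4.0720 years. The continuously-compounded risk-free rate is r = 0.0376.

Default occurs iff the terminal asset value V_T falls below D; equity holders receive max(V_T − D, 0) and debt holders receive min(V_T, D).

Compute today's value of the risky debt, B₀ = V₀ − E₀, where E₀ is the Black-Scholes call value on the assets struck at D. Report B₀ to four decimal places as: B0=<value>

d₁ = [ln(V₀/D) + (r + σ²/2)T] / (σ√T)
   = [ln(141.0973/94.5323) + (0.0376 + 0.5·0.2678²)·4.0720] / (0.2678·√4.0720)
   = [0.400508 + 0.299123] / 0.540399 = 1.294656
d₂ = d₁ − σ√T = 1.294656 − 0.540399 = 0.754257
N(d₁) = 0.902281,  N(d₂) = 0.774653,  e^(−rT) = 0.858038
E₀ = V₀·N(d₁) − D·e^(−rT)·N(d₂)
   = 141.0973·0.902281 − 94.5323·0.858038·0.774653 = 64.475511
B₀ = V₀ − E₀ = 141.0973 − 64.475511 = 76.621789

B0=76.6218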